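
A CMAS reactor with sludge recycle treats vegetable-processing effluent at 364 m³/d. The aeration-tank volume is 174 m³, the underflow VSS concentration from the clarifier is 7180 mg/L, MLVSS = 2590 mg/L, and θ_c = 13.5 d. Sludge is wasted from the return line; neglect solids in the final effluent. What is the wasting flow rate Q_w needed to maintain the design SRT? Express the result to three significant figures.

Q_w ≈ 4.65 m³/d

θ_c = V·X/(Q_w·X_r) when wasting from the recycle, so Q_w = V·X/(θ_c·X_r) = 174.0 × 2590 / (13.5 × 7180) = 4.649 m³/d.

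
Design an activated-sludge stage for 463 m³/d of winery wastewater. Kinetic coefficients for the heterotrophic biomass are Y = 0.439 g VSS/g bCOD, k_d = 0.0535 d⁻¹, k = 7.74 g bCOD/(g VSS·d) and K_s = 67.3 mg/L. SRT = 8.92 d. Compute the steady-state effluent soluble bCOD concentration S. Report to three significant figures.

From the Monod/SRT balance for a CMAS, S = K_s·(1+k_d θ_c)/[θ_c·(Y k − k_d) − 1] = 67.3 × (1 + 0.0535 × 8.92) / [8.92 × (0.439 × 7.74 − 0.0535) − 1] = 99.42 / 28.83 = 3.448 mg/L.

S ≈ 3.45 mg/L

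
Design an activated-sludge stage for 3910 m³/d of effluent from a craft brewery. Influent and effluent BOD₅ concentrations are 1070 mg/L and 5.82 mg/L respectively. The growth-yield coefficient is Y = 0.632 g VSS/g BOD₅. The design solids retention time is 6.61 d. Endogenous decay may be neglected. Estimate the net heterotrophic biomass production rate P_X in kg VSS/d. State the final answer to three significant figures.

No decay correction is needed, so Y_obs = Y = 0.632.
Mass of BOD₅ removed per day: Q(S₀ − S) = 3910 × 1064 g/m³ = 4161 kg/d.
P_X = Y_obs · Q(S₀ − S) = 0.6320 × 4161 = 2630 kg VSS/d.

P_X ≈ 2630 kg VSS/d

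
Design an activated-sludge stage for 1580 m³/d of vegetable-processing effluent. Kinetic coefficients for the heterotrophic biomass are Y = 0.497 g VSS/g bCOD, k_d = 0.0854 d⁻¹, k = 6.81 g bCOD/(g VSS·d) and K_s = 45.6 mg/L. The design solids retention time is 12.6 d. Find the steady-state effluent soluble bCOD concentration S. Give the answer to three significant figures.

From the Monod/SRT balance for a CMAS, S = K_s·(1+k_d θ_c)/[θ_c·(Y k − k_d) − 1] = 45.6 × (1 + 0.0854 × 12.6) / [12.6 × (0.497 × 6.81 − 0.0854) − 1] = 94.67 / 40.57 = 2.333 mg/L.

S ≈ 2.33 mg/L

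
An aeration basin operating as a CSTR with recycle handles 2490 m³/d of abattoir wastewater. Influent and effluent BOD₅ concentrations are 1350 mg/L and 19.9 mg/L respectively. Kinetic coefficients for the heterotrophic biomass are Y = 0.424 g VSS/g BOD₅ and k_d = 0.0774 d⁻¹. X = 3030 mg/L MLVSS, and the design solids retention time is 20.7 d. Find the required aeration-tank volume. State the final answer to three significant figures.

From the SRT design equation V = Y Q (S₀−S) θ_c / [X (1 + k_d θ_c)] = 0.424 × 2490 × (1350 − 19.9) × 20.7 / [3030 × (1 + 0.0774 × 20.7)] = 2.91×10^7 / 7885 = 3687 m³.

V ≈ 3690 m³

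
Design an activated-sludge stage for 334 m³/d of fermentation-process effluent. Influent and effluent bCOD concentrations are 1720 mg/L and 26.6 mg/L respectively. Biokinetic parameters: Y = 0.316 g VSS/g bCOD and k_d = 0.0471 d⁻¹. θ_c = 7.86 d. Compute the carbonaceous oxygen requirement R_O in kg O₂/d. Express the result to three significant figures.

Observed yield with endogenous decay: Y_obs = Y / (1 + k_d·θ_c) = 0.316 / (1 + 0.0471 × 7.86) = 0.316 / 1.370 = 0.2306 g VSS/g bCOD.
ΔS = 1720 − 26.6 = 1693 mg/L, so the substrate removal rate is 334 × 1693/1000 = 565.6 kg bCOD/d.
Net sludge production P_X = 0.2306 × 565.6 = 130.4 kg VSS/d.
Carbonaceous O₂ demand = substrate oxidised − cell-mass equivalent = 565.6 − 1.42 × 130.4 = 380.4 kg O₂/d.

R_O ≈ 380 kg O₂/d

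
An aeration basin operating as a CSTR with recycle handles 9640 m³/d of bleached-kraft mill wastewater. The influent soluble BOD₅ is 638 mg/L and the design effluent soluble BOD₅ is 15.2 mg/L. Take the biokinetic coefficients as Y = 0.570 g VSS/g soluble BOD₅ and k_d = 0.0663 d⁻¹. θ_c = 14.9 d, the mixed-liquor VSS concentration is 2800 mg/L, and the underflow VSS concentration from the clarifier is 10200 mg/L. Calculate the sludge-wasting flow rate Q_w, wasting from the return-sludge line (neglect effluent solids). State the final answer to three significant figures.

From the SRT design equation V = Y Q (S₀−S) θ_c / [X (1 + k_d θ_c)] = 0.570 × 9640 × (638 − 15.2) × 14.9 / [2800 × (1 + 0.0663 × 14.9)] = 5.1×10^7 / 5566 = 9161 m³.
Wasting from the return line (neglecting effluent solids): Q_w = V·X / (θ_c·X_r) = 9161 × 2800 / (14.9 × 10200) = 168.8 m³/d.

Q_w ≈ 169 m³/d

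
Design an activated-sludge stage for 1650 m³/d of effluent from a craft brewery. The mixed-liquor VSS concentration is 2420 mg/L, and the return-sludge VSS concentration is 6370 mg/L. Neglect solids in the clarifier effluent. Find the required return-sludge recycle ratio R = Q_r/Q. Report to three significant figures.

Solids balance on the clarifier gives (1+R)X = R·X_r, so R = X/(X_r − X) = 2420 / (6370 − 2420) = 0.6127.

R ≈ 0.613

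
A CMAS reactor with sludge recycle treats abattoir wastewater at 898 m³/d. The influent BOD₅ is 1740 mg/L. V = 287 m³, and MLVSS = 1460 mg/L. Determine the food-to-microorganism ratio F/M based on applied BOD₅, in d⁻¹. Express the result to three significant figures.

F/M ≈ 3.73 d⁻¹

Food-to-microorganism ratio F/M = Q S₀ / (V X) = 898 × 1740 / (287.0 × 1460) = 3.729 d⁻¹.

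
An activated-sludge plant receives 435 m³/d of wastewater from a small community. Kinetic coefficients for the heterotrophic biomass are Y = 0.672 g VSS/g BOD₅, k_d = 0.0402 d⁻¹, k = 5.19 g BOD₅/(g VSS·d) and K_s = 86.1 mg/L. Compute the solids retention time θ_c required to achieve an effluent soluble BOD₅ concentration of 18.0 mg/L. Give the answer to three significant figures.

At the target effluent, Y k S/(K_s+S) = 0.672×5.19×18.0/104.1 = 0.6031 d⁻¹.
θ_c = 1/(μ − k_d) = 1/(0.6031 − 0.0402) = 1/0.5629 = 1.777 d.

θ_c ≈ 1.78 d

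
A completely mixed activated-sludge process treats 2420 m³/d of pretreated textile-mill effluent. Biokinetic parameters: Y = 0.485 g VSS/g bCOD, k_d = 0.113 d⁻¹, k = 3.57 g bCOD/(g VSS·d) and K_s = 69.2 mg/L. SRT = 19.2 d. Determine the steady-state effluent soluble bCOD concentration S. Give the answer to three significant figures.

S ≈ 7.29 mg/L

Effluent substrate depends only on kinetics and SRT: S = K_s(1 + k_d θ_c) / [θ_c(Yk − k_d) − 1] = 69.2 × (1 + 0.113 × 19.2) / [19.2 × (0.485 × 3.57 − 0.113) − 1] = 219.3 / 30.07 = 7.293 mg/L.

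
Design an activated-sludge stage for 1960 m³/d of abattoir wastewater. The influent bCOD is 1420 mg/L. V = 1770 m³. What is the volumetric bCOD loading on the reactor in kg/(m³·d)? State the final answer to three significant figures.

Volumetric loading L_v = Q·S₀ / V = 1960 × 1420 g/m³ / 1770 m³ = 1572 g/(m³·d) = 1.572 kg bCOD/(m³·d).

L_v ≈ 1.57 kg bCOD/(m³·d)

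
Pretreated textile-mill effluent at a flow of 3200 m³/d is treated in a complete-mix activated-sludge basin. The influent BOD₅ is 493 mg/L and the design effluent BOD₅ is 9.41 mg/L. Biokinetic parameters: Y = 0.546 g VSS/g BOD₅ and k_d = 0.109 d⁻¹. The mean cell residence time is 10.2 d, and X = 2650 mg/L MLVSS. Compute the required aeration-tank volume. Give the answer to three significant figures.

From the SRT design equation V = Y Q (S₀−S) θ_c / [X (1 + k_d θ_c)] = 0.546 × 3200 × (493 − 9.41) × 10.2 / [2650 × (1 + 0.109 × 10.2)] = 8.62×10^6 / 5596 = 1540 m³.

V ≈ 1540 m³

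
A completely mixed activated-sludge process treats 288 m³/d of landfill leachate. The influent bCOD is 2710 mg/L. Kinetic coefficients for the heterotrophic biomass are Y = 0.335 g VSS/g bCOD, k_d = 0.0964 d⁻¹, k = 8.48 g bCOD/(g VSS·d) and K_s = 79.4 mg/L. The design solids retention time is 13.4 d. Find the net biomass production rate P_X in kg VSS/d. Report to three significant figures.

P_X ≈ 114 kg VSS/d

For a completely mixed reactor with recycle the Lawrence–McCarty relation gives S = K_s·(1 + k_d·θ_c) / [θ_c·(Y·k − k_d) − 1] = 79.4 × (1 + 0.0964 × 13.4) / [13.4 × (0.335 × 8.48 − 0.0964) − 1] = 182.0 / 35.77 = 5.086 mg/L.
Observed yield with endogenous decay: Y_obs = Y / (1 + k_d·θ_c) = 0.335 / (1 + 0.0964 × 13.4) = 0.335 / 2.292 = 0.1462 g VSS/g bCOD.
Q·(S₀ − S) = 288 × (2710 − 5.09) × 10⁻³ = 779.0 kg/d removed.
Biomass produced: P_X = Y_obs·Q·ΔS = 0.1462 × 779.0 ≈ 113.9 kg VSS/d.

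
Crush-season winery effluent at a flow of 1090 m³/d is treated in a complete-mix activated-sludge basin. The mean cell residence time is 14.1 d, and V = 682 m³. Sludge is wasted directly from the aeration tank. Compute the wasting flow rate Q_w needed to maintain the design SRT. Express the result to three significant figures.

Q_w ≈ 48.4 m³/d

For wasting at MLVSS concentration, Q_w = V/θ_c = 682.0/14.1 = 48.37 m³/d.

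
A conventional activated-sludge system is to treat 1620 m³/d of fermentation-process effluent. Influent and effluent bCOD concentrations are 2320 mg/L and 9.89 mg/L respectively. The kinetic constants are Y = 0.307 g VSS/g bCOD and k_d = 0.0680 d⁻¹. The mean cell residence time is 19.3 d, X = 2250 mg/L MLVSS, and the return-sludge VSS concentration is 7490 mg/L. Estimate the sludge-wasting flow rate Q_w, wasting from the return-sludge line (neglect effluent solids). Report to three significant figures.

Q_w ≈ 66.3 m³/d

Rearranging the biomass balance for a CMAS with decay, V = Y·Q·ΔS·θ_c / [X·(1+k_d θ_c)] = 0.307 × 1620 × (2320 − 9.89) × 19.3 / [2250 × (1 + 0.0680 × 19.3)] = 2.22×10^7 / 5203 = 4262 m³.
Wasting from the return line (neglecting effluent solids): Q_w = V·X / (θ_c·X_r) = 4262 × 2250 / (19.3 × 7490) = 66.33 m³/d.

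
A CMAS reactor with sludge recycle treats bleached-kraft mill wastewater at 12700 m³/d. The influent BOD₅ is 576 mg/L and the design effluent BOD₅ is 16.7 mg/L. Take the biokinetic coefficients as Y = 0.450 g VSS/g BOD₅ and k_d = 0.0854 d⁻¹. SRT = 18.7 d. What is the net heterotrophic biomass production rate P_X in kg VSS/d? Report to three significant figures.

P_X ≈ 1230 kg VSS/d

Y_obs = Y / (1 + k_d θ_c) = 0.450 / (1 + 0.0854 × 18.7) = 0.450 / 2.597 = 0.1733.
Substrate removed = Q·(S₀ − S) = 12700 m³/d × (576 − 16.7) g/m³ = 7.1×10^6 g/d = 7103 kg/d.
P_X = Y_obs · Q(S₀ − S) = 0.1733 × 7103 = 1231 kg VSS/d.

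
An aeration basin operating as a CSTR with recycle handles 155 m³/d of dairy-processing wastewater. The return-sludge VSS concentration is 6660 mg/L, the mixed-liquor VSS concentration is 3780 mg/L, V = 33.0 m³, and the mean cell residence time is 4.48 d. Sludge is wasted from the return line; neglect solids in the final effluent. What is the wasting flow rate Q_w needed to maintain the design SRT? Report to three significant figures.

Q_w = (V·X)/(θ_c X_r) = 33.00 × 3780 / (4.48 × 6660) = 4.181 m³/d.

Q_w ≈ 4.18 m³/d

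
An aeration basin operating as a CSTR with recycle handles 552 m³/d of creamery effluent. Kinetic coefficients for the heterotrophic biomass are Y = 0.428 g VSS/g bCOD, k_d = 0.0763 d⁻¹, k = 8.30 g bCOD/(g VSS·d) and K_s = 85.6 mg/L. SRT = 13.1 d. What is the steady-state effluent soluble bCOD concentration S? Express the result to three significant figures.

For a completely mixed reactor with recycle the Lawrence–McCarty relation gives S = K_s·(1 + k_d·θ_c) / [θ_c·(Y·k − k_d) − 1] = 85.6 × (1 + 0.0763 × 13.1) / [13.1 × (0.428 × 8.30 − 0.0763) − 1] = 171.2 / 44.54 = 3.843 mg/L.

S ≈ 3.84 mg/L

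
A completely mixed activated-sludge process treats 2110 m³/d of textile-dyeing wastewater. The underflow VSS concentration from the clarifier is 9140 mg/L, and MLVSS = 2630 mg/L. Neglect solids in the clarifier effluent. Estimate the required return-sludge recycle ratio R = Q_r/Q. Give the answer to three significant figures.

R = Q_r/Q = X/(X_r − X) = 2630 / (9140 − 2630) = 0.4040.

R ≈ 0.404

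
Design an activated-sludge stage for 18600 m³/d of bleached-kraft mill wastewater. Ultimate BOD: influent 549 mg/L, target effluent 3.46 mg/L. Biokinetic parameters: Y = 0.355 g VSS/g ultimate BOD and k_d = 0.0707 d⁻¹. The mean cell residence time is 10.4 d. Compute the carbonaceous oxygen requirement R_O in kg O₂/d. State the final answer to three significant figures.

R_O ≈ 7200 kg O₂/d

Observed yield with endogenous decay: Y_obs = Y / (1 + k_d·θ_c) = 0.355 / (1 + 0.0707 × 10.4) = 0.355 / 1.735 = 0.2046 g VSS/g ultimate BOD.
ΔS = 549 − 3.46 = 545.5 mg/L, so the substrate removal rate is 18600 × 545.5/1000 = 10147 kg ultimate BOD/d.
Biomass synthesised: P_X = Y_obs × 10147 = 2076 kg VSS/d.
R_O = Q·(S₀ − S) − 1.42·P_X = 10147 − 1.42 × 2076 = 7199 kg O₂/d.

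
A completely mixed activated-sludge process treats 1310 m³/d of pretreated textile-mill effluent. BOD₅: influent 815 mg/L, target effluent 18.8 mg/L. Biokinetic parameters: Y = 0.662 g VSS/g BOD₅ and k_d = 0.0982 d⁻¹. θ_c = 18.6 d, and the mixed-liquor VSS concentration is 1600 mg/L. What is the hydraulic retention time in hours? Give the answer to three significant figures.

From the SRT design equation V = Y Q (S₀−S) θ_c / [X (1 + k_d θ_c)] = 0.662 × 1310 × (815 − 18.8) × 18.6 / [1600 × (1 + 0.0982 × 18.6)] = 1.28×10^7 / 4522 = 2840 m³.
τ = V/Q = 2840/1310 = 2.168 d, or 52.03 h.

τ ≈ 52.0 h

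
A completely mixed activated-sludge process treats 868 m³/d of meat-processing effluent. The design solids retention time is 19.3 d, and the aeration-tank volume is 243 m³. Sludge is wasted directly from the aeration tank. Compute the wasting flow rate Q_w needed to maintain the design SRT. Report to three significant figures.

With mixed-liquor wasting, θ_c = V/Q_w, so Q_w = V/θ_c = 243.0/19.3 = 12.59 m³/d.

Q_w ≈ 12.6 m³/d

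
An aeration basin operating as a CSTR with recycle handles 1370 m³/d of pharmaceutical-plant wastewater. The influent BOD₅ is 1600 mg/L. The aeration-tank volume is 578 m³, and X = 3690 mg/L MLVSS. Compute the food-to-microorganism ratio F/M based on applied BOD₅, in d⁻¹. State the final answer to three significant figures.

F/M ≈ 1.03 d⁻¹

Food-to-microorganism ratio F/M = Q S₀ / (V X) = 1370 × 1600 / (578.0 × 3690) = 1.028 d⁻¹.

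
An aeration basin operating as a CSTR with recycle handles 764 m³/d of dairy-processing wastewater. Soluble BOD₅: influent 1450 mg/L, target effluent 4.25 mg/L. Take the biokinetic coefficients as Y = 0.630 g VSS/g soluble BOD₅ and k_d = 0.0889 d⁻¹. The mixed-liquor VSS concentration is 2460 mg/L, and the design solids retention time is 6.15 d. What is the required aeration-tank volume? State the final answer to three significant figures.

Rearranging the biomass balance for a CMAS with decay, V = Y·Q·ΔS·θ_c / [X·(1+k_d θ_c)] = 0.630 × 764 × (1450 − 4.25) × 6.15 / [2460 × (1 + 0.0889 × 6.15)] = 4.28×10^6 / 3805 = 1125 m³.

V ≈ 1120 m³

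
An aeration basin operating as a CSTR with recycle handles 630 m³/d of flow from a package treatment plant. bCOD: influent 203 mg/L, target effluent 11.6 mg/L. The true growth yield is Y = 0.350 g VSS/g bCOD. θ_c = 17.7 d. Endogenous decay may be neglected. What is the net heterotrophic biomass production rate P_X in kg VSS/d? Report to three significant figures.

P_X ≈ 42.2 kg VSS/d

Since k_d ≈ 0, Y_obs = Y = 0.350 g VSS/g bCOD.
Mass of bCOD removed per day: Q(S₀ − S) = 630 × 191.4 g/m³ = 120.6 kg/d.
So the net sludge growth is P_X = 0.3500 × 120.6 = 42.20 kg VSS/d.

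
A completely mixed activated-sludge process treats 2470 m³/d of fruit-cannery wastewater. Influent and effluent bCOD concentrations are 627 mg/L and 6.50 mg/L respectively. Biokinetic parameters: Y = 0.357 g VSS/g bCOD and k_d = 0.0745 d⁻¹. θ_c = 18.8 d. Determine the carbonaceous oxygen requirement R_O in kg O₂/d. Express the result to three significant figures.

Correct the yield for decay: Y_obs = Y/(1 + k_d θ_c) = 0.357 / (1 + 0.0745 × 18.8) = 0.357 / 2.401 = 0.1487.
Q·(S₀ − S) = 2470 × (627 − 6.50) × 10⁻³ = 1533 kg/d removed.
Biomass synthesised: P_X = Y_obs × 1533 = 227.9 kg VSS/d.
R_O = Q·(S₀ − S) − 1.42·P_X = 1533 − 1.42 × 227.9 = 1209 kg O₂/d.

R_O ≈ 1210 kg O₂/d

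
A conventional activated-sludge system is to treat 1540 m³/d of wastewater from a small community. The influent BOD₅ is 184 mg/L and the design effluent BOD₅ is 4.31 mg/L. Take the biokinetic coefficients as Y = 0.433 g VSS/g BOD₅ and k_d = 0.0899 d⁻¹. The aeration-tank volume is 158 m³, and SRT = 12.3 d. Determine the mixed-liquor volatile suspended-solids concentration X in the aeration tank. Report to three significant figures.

X ≈ 4430 mg/L

Solving the biomass balance for X: X = Y Q (S₀−S) θ_c / [V (1+k_d θ_c)] = 0.433 × 1540 × (184 − 4.31) × 12.3 / [158 × (1 + 0.0899 × 12.3)] = 4430 mg/L.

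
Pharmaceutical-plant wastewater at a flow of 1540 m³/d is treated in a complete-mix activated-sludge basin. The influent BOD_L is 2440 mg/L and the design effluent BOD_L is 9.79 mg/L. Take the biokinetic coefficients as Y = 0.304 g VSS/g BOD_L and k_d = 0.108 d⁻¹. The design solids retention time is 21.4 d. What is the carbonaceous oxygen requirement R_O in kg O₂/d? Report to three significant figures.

Correct the yield for decay: Y_obs = Y/(1 + k_d θ_c) = 0.304 / (1 + 0.108 × 21.4) = 0.304 / 3.311 = 0.09181.
Mass of BOD_L removed per day: Q(S₀ − S) = 1540 × 2430 g/m³ = 3743 kg/d.
Biomass synthesised: P_X = Y_obs × 3743 = 343.6 kg VSS/d.
R_O = Q·(S₀ − S) − 1.42·P_X = 3743 − 1.42 × 343.6 = 3255 kg O₂/d.

R_O ≈ 3250 kg O₂/d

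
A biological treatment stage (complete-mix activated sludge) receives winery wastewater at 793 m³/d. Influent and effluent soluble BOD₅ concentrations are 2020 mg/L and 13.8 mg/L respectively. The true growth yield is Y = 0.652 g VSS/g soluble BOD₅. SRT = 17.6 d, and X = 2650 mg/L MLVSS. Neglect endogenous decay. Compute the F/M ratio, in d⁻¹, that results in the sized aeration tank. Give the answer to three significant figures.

F/M ≈ 0.0877 d⁻¹

V·X = Y·Q·ΔS·θ_c gives V = 0.652 × 793 × (2020 − 13.8) × 17.6 / 2650 = 6889 m³.
Food-to-microorganism ratio F/M = Q S₀ / (V X) = 793 × 2020 / (6889 × 2650) = 0.08774 d⁻¹.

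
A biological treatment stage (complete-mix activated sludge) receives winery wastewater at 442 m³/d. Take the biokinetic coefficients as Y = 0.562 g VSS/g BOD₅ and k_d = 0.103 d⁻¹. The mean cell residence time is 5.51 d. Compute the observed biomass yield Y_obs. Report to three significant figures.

The observed yield is Y_obs = Y/(1 + k_d·θ_c) = 0.562 / (1 + 0.103 × 5.51) = 0.562 / 1.568 = 0.3585 g VSS per g BOD₅ removed.

Y_obs ≈ 0.359 g VSS/g BOD₅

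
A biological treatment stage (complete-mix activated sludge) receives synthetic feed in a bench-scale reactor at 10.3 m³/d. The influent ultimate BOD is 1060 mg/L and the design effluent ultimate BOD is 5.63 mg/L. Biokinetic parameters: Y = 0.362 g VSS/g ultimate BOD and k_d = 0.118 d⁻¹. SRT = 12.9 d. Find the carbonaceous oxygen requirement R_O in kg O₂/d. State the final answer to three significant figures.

Correct the yield for decay: Y_obs = Y/(1 + k_d θ_c) = 0.362 / (1 + 0.118 × 12.9) = 0.362 / 2.522 = 0.1435.
Q·(S₀ − S) = 10.3 × (1060 − 5.63) × 10⁻³ = 10.86 kg/d removed.
Net sludge production P_X = 0.1435 × 10.86 = 1.559 kg VSS/d.
R_O = Q·(S₀ − S) − 1.42·P_X = 10.86 − 1.42 × 1.559 = 8.647 kg O₂/d.

R_O ≈ 8.65 kg O₂/d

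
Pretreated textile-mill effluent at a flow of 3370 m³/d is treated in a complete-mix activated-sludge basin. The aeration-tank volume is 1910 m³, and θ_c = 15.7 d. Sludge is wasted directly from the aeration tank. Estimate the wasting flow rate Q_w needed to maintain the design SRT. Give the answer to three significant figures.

For wasting at MLVSS concentration, Q_w = V/θ_c = 1910/15.7 = 121.7 m³/d.

Q_w ≈ 122 m³/d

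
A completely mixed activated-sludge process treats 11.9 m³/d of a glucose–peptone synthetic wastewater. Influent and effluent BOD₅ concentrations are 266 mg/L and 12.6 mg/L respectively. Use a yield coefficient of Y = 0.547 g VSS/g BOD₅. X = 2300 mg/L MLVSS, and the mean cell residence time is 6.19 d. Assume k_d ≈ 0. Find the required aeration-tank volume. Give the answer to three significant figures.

V ≈ 4.44 m³

V·X = Y·Q·ΔS·θ_c gives V = 0.547 × 11.9 × (266 − 12.6) × 6.19 / 2300 = 4.439 m³.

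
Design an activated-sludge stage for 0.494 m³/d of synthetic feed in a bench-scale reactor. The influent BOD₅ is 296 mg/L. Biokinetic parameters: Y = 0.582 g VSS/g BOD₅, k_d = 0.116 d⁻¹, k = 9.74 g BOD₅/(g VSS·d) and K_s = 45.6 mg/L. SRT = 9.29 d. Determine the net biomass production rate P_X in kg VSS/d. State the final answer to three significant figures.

P_X ≈ 0.0407 kg VSS/d

From the Monod/SRT balance for a CMAS, S = K_s·(1+k_d θ_c)/[θ_c·(Y k − k_d) − 1] = 45.6 × (1 + 0.116 × 9.29) / [9.29 × (0.582 × 9.74 − 0.116) − 1] = 94.74 / 50.58 = 1.873 mg/L.
Correct the yield for decay: Y_obs = Y/(1 + k_d θ_c) = 0.582 / (1 + 0.116 × 9.29) = 0.582 / 2.078 = 0.2801.
Mass of BOD₅ removed per day: Q(S₀ − S) = 0.494 × 294.1 g/m³ = 0.1453 kg/d.
Net biomass production P_X = Y_obs × Q·(S₀ − S) = 0.2801 × 0.1453 = 0.04070 kg VSS/d.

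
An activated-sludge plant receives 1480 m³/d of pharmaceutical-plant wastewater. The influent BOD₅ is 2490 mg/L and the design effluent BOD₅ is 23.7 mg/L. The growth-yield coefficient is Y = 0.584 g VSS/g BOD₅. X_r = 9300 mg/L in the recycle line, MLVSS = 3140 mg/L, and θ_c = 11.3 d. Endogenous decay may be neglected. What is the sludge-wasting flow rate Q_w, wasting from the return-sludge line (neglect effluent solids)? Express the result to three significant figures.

With k_d = 0 the design equation reduces to V = Y Q (S₀−S) θ_c / X = 0.584 × 1480 × (2490 − 23.7) × 11.3 / 3140 = 7671 m³.
θ_c = V·X/(Q_w·X_r) when wasting from the recycle, so Q_w = V·X/(θ_c·X_r) = 7671 × 3140 / (11.3 × 9300) = 229.2 m³/d.

Q_w ≈ 229 m³/d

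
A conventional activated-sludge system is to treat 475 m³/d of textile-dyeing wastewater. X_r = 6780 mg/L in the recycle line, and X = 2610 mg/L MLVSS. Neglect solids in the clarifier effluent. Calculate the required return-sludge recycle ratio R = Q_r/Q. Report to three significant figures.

Mass balance around the secondary clarifier (neglecting effluent solids): R = X / (X_r − X) = 2610 / (6780 − 2610) = 0.6259.

R ≈ 0.626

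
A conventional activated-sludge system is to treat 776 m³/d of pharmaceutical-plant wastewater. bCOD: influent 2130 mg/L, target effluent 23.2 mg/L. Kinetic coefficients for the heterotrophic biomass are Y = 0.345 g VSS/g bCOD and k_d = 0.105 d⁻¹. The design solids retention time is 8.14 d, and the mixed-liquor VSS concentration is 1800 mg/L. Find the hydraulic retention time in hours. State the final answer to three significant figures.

From the SRT design equation V = Y Q (S₀−S) θ_c / [X (1 + k_d θ_c)] = 0.345 × 776 × (2130 − 23.2) × 8.14 / [1800 × (1 + 0.105 × 8.14)] = 4.59×10^6 / 3338 = 1375 m³.
Hydraulic retention time τ = V/Q = 1375 / 776 = 1.772 d = 42.53 h.

τ ≈ 42.5 h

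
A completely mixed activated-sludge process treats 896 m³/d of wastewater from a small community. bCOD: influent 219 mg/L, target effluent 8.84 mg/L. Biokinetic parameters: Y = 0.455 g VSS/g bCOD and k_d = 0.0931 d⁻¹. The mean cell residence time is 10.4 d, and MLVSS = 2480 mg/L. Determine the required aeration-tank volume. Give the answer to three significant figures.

Steady-state biomass mass balance: V·X·(1 + k_d·θ_c) = Y·Q·(S₀ − S)·θ_c, so V = 0.455 × 896 × (219 − 8.84) × 10.4 / [2480 × (1 + 0.0931 × 10.4)] = 8.91×10^5 / 4881 = 182.5 m³.

V ≈ 183 m³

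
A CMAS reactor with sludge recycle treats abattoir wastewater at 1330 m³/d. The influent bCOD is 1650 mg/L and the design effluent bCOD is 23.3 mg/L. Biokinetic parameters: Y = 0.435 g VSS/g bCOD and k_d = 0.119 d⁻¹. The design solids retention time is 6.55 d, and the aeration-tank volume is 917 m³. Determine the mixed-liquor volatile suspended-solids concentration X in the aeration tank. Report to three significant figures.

X ≈ 3780 mg/L

X = Y·Q·ΔS·θ_c / [V·(1 + k_d θ_c)] = 0.435 × 1330 × (1650 − 23.3) × 6.55 / [917 × (1 + 0.119 × 6.55)] = 3778 mg/L.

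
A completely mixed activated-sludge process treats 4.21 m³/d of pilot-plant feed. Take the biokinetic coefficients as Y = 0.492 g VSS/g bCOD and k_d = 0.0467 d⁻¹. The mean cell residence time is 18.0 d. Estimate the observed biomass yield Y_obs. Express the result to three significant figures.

Correct the yield for decay: Y_obs = Y/(1 + k_d θ_c) = 0.492 / (1 + 0.0467 × 18.0) = 0.492 / 1.841 = 0.2673.

Y_obs ≈ 0.267 g VSS/g bCOD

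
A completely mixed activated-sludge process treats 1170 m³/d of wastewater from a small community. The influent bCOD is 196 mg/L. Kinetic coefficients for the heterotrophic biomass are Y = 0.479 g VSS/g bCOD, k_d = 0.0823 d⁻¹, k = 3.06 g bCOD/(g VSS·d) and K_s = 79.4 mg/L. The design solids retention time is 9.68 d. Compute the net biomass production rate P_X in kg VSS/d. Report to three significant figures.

Effluent substrate depends only on kinetics and SRT: S = K_s(1 + k_d θ_c) / [θ_c(Yk − k_d) − 1] = 79.4 × (1 + 0.0823 × 9.68) / [9.68 × (0.479 × 3.06 − 0.0823) − 1] = 142.7 / 12.39 = 11.51 mg/L.
Correct the yield for decay: Y_obs = Y/(1 + k_d θ_c) = 0.479 / (1 + 0.0823 × 9.68) = 0.479 / 1.797 = 0.2666.
ΔS = 196 − 11.5 = 184.5 mg/L, so the substrate removal rate is 1170 × 184.5/1000 = 215.9 kg bCOD/d.
Net biomass production P_X = Y_obs × Q·(S₀ − S) = 0.2666 × 215.9 = 57.55 kg VSS/d.

P_X ≈ 57.6 kg VSS/d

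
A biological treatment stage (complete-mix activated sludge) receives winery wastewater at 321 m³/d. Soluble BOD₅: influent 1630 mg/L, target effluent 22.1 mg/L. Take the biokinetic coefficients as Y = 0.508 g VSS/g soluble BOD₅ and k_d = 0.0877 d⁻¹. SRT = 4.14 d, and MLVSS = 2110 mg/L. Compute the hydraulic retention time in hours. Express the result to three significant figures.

Rearranging the biomass balance for a CMAS with decay, V = Y·Q·ΔS·θ_c / [X·(1+k_d θ_c)] = 0.508 × 321 × (1630 − 22.1) × 4.14 / [2110 × (1 + 0.0877 × 4.14)] = 1.09×10^6 / 2876 = 377.4 m³.
HRT = V/Q = 377.4 m³ / 321 m³·d⁻¹ = 1.176 d × 24 = 28.22 h.

τ ≈ 28.2 h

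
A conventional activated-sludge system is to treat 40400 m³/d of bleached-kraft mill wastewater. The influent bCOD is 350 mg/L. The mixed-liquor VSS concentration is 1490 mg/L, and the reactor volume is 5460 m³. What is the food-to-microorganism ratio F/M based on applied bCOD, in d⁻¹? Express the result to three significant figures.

Food-to-microorganism ratio F/M = Q S₀ / (V X) = 40400 × 350 / (5460 × 1490) = 1.738 d⁻¹.

F/M ≈ 1.74 d⁻¹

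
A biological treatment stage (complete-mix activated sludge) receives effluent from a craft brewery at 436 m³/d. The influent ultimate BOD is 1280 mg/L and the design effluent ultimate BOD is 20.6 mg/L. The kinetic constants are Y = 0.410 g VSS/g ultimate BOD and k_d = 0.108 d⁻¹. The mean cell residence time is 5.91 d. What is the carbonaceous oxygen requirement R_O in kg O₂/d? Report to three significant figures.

R_O ≈ 354 kg O₂/d

Y_obs = Y / (1 + k_d θ_c) = 0.410 / (1 + 0.108 × 5.91) = 0.410 / 1.638 = 0.2503.
Q·(S₀ − S) = 436 × (1280 − 20.6) × 10⁻³ = 549.1 kg/d removed.
Net sludge production P_X = 0.2503 × 549.1 = 137.4 kg VSS/d.
Carbonaceous O₂ demand = substrate oxidised − cell-mass equivalent = 549.1 − 1.42 × 137.4 = 354.0 kg O₂/d.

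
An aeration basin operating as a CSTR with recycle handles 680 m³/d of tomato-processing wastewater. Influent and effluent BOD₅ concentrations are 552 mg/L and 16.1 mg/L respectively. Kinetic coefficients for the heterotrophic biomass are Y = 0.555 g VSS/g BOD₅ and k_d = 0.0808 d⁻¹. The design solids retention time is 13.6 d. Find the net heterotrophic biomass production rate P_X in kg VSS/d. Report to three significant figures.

P_X ≈ 96.4 kg VSS/d

Observed yield with endogenous decay: Y_obs = Y / (1 + k_d·θ_c) = 0.555 / (1 + 0.0808 × 13.6) = 0.555 / 2.099 = 0.2644 g VSS/g BOD₅.
Substrate removed = Q·(S₀ − S) = 680 m³/d × (552 − 16.1) g/m³ = 3.64×10^5 g/d = 364.4 kg/d.
Net biomass production P_X = Y_obs × Q·(S₀ − S) = 0.2644 × 364.4 = 96.36 kg VSS/d.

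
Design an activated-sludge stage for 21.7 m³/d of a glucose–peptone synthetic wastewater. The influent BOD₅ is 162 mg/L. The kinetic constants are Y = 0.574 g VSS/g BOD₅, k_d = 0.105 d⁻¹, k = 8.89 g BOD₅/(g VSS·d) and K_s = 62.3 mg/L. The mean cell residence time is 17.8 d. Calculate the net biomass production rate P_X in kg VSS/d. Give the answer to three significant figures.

P_X ≈ 0.695 kg VSS/d

From the Monod/SRT balance for a CMAS, S = K_s·(1+k_d θ_c)/[θ_c·(Y k − k_d) − 1] = 62.3 × (1 + 0.105 × 17.8) / [17.8 × (0.574 × 8.89 − 0.105) − 1] = 178.7 / 87.96 = 2.032 mg/L.
The observed yield is Y_obs = Y/(1 + k_d·θ_c) = 0.574 / (1 + 0.105 × 17.8) = 0.574 / 2.869 = 0.2001 g VSS per g BOD₅ removed.
Substrate removed = Q·(S₀ − S) = 21.7 m³/d × (162 − 2.03) g/m³ = 3.47×10^3 g/d = 3.471 kg/d.
Biomass produced: P_X = Y_obs·Q·ΔS = 0.2001 × 3.471 ≈ 0.6945 kg VSS/d.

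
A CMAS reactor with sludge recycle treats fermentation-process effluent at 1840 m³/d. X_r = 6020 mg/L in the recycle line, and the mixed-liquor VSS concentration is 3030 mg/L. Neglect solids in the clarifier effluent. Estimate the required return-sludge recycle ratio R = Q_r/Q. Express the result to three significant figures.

Mass balance around the secondary clarifier (neglecting effluent solids): R = X / (X_r − X) = 3030 / (6020 − 3030) = 1.013.

R ≈ 1.01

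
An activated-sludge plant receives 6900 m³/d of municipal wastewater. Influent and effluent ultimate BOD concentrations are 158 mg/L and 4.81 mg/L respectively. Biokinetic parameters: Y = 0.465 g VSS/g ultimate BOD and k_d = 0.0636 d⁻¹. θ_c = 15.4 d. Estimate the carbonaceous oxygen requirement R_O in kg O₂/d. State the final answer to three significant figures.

Correct the yield for decay: Y_obs = Y/(1 + k_d θ_c) = 0.465 / (1 + 0.0636 × 15.4) = 0.465 / 1.979 = 0.2349.
Mass of ultimate BOD removed per day: Q(S₀ − S) = 6900 × 153.2 g/m³ = 1057 kg/d.
Net sludge production P_X = 0.2349 × 1057 = 248.3 kg VSS/d.
R_O = Q·(S₀ − S) − 1.42·P_X = 1057 − 1.42 × 248.3 = 704.4 kg O₂/d.

R_O ≈ 704 kg O₂/d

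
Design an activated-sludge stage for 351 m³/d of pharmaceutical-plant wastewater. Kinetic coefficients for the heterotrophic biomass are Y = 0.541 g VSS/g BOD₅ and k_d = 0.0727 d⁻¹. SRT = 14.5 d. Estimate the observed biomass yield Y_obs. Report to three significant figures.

Y_obs ≈ 0.263 g VSS/g BOD₅

Correct the yield for decay: Y_obs = Y/(1 + k_d θ_c) = 0.541 / (1 + 0.0727 × 14.5) = 0.541 / 2.054 = 0.2634.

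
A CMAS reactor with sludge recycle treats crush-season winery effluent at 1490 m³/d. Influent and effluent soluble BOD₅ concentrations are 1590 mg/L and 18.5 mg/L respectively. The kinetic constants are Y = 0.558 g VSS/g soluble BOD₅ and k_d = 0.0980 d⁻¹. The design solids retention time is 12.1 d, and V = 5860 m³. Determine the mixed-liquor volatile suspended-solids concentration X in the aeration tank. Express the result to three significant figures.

From V·X·(1 + k_d·θ_c) = Y·Q·(S₀ − S)·θ_c: X = 0.558 × 1490 × (1590 − 18.5) × 12.1 / [5860 × (1 + 0.0980 × 12.1)] = 1234 mg/L.

X ≈ 1230 mg/L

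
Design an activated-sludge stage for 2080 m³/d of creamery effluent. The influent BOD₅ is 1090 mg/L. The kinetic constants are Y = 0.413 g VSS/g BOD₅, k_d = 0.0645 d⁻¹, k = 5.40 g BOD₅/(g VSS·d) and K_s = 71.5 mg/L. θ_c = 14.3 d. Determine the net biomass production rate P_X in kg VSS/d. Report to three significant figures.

P_X ≈ 485 kg VSS/d

For a completely mixed reactor with recycle the Lawrence–McCarty relation gives S = K_s·(1 + k_d·θ_c) / [θ_c·(Y·k − k_d) − 1] = 71.5 × (1 + 0.0645 × 14.3) / [14.3 × (0.413 × 5.40 − 0.0645) − 1] = 137.4 / 29.97 = 4.586 mg/L.
The observed yield is Y_obs = Y/(1 + k_d·θ_c) = 0.413 / (1 + 0.0645 × 14.3) = 0.413 / 1.922 = 0.2148 g VSS per g BOD₅ removed.
ΔS = 1090 − 4.59 = 1085 mg/L, so the substrate removal rate is 2080 × 1085/1000 = 2258 kg BOD₅/d.
Net biomass production P_X = Y_obs × Q·(S₀ − S) = 0.2148 × 2258 = 485.0 kg VSS/d.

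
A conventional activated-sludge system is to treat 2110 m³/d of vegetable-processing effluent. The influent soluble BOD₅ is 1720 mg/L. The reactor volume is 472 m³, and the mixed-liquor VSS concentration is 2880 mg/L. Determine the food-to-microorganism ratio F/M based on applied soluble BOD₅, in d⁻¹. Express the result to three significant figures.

F/M ≈ 2.67 d⁻¹

F/M = applied load / biomass = Q·S₀/(V·X) = 2110 × 1720 / (472.0 × 2880) = 2.670 d⁻¹.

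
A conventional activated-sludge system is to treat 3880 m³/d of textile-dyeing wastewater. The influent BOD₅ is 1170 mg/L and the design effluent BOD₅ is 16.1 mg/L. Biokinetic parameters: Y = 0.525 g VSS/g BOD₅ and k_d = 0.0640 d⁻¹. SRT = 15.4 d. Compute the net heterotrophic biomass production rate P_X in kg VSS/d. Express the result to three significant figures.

Observed yield with endogenous decay: Y_obs = Y / (1 + k_d·θ_c) = 0.525 / (1 + 0.0640 × 15.4) = 0.525 / 1.986 = 0.2644 g VSS/g BOD₅.
Substrate removed = Q·(S₀ − S) = 3880 m³/d × (1170 − 16.1) g/m³ = 4.48×10^6 g/d = 4477 kg/d.
P_X = Y_obs · Q(S₀ − S) = 0.2644 × 4477 = 1184 kg VSS/d.

P_X ≈ 1180 kg VSS/d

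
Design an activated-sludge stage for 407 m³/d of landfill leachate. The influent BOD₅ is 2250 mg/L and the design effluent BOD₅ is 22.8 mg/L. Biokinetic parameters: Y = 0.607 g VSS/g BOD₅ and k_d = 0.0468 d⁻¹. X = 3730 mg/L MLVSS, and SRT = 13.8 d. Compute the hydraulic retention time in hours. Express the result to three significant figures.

τ ≈ 72.9 h

Steady-state biomass mass balance: V·X·(1 + k_d·θ_c) = Y·Q·(S₀ − S)·θ_c, so V = 0.607 × 407 × (2250 − 22.8) × 13.8 / [3730 × (1 + 0.0468 × 13.8)] = 7.59×10^6 / 6139 = 1237 m³.
τ = V/Q = 1237/407 = 3.039 d, or 72.94 h.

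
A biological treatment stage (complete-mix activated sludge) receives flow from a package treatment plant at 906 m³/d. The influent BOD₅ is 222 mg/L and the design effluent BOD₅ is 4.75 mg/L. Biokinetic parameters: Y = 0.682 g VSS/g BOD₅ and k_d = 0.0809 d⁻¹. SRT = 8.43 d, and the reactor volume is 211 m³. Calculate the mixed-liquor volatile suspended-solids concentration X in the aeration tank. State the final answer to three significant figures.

X ≈ 3190 mg/L

X = Y·Q·ΔS·θ_c / [V·(1 + k_d θ_c)] = 0.682 × 906 × (222 − 4.75) × 8.43 / [211 × (1 + 0.0809 × 8.43)] = 3189 mg/L.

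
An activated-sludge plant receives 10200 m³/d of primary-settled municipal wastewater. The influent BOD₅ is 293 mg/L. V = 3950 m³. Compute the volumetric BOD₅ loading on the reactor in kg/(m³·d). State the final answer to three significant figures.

L_v ≈ 0.757 kg BOD₅/(m³·d)

L_v = Q S₀ / V = 10200 × 293 × 10⁻³ / 3950 = 0.7566 kg/(m³·d).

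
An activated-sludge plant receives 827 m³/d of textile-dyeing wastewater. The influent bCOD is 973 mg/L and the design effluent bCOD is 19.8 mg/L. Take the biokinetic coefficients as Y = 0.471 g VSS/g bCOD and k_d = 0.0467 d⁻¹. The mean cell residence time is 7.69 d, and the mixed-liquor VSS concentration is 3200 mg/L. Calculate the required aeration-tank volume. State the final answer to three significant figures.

Rearranging the biomass balance for a CMAS with decay, V = Y·Q·ΔS·θ_c / [X·(1+k_d θ_c)] = 0.471 × 827 × (973 − 19.8) × 7.69 / [3200 × (1 + 0.0467 × 7.69)] = 2.86×10^6 / 4349 = 656.5 m³.

V ≈ 656 m³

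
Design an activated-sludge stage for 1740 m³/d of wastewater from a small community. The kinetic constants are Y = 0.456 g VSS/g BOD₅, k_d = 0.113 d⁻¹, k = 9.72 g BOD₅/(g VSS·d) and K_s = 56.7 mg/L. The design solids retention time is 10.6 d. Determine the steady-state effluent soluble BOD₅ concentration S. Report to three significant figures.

From the Monod/SRT balance for a CMAS, S = K_s·(1+k_d θ_c)/[θ_c·(Y k − k_d) − 1] = 56.7 × (1 + 0.113 × 10.6) / [10.6 × (0.456 × 9.72 − 0.113) − 1] = 124.6 / 44.78 = 2.783 mg/L.

S ≈ 2.78 mg/L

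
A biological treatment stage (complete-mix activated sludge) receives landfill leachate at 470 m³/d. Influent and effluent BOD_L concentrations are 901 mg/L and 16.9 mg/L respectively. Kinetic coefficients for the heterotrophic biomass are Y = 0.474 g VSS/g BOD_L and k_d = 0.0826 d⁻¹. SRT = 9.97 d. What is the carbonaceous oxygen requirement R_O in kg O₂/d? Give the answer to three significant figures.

Y_obs = Y / (1 + k_d θ_c) = 0.474 / (1 + 0.0826 × 9.97) = 0.474 / 1.824 = 0.2599.
Substrate removed = Q·(S₀ − S) = 470 m³/d × (901 − 16.9) g/m³ = 4.16×10^5 g/d = 415.5 kg/d.
P_X = Y_obs·Q·(S₀ − S) = 0.2599 × 415.5 = 108.0 kg VSS/d.
Carbonaceous O₂ demand = substrate oxidised − cell-mass equivalent = 415.5 − 1.42 × 108.0 = 262.2 kg O₂/d.

R_O ≈ 262 kg O₂/d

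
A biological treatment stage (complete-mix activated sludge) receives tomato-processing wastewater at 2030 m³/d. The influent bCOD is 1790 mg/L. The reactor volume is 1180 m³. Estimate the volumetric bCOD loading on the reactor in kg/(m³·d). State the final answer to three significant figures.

L_v = Q S₀ / V = 2030 × 1790 × 10⁻³ / 1180 = 3.079 kg/(m³·d).

L_v ≈ 3.08 kg bCOD/(m³·d)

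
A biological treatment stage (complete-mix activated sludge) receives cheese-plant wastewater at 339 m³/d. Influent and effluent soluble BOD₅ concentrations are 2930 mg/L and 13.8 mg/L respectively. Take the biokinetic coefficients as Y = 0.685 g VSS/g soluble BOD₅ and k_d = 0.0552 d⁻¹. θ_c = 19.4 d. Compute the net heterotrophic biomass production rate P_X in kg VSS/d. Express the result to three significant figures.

Observed yield with endogenous decay: Y_obs = Y / (1 + k_d·θ_c) = 0.685 / (1 + 0.0552 × 19.4) = 0.685 / 2.071 = 0.3308 g VSS/g soluble BOD₅.
Substrate removed = Q·(S₀ − S) = 339 m³/d × (2930 − 13.8) g/m³ = 9.89×10^5 g/d = 988.6 kg/d.
Net biomass production P_X = Y_obs × Q·(S₀ − S) = 0.3308 × 988.6 = 327.0 kg VSS/d.

P_X ≈ 327 kg VSS/d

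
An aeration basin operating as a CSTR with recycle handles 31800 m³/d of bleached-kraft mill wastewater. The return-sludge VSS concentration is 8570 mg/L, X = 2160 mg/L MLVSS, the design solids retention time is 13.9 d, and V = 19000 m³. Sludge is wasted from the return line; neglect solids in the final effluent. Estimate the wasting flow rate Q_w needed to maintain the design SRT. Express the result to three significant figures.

θ_c = V·X/(Q_w·X_r) when wasting from the recycle, so Q_w = V·X/(θ_c·X_r) = 19000 × 2160 / (13.9 × 8570) = 344.5 m³/d.

Q_w ≈ 345 m³/d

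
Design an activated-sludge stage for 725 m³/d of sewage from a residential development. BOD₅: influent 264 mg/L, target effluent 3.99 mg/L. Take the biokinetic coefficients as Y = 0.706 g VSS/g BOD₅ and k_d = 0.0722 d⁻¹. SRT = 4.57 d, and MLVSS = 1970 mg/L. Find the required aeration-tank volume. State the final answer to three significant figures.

V ≈ 232 m³

From the SRT design equation V = Y Q (S₀−S) θ_c / [X (1 + k_d θ_c)] = 0.706 × 725 × (264 − 3.99) × 4.57 / [1970 × (1 + 0.0722 × 4.57)] = 6.08×10^5 / 2620 = 232.1 m³.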